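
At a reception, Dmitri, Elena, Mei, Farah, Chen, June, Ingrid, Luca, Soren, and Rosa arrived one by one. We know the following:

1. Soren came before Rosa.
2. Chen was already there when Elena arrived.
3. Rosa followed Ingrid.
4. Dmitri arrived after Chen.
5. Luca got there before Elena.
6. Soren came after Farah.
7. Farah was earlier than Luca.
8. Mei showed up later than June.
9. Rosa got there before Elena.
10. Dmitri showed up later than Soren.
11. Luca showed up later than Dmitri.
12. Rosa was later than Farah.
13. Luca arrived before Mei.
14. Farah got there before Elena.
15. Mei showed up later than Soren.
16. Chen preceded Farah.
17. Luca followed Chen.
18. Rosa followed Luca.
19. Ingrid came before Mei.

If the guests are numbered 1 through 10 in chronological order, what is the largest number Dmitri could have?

6

Dmitri must come before Elena, Luca, Mei, and Rosa — 4 guests forced after them.
Everything else can be placed before Dmitri in some valid order, so Dmitri can sit as late as position 10 − 4 = 6.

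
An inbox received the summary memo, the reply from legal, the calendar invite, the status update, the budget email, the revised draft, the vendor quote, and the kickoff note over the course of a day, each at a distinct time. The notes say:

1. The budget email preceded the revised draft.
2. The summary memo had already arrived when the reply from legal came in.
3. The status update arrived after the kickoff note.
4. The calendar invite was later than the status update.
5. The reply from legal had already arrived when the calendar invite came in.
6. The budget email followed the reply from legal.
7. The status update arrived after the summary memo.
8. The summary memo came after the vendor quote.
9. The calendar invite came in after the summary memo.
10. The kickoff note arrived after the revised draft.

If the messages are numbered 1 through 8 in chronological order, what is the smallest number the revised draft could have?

The budget email, the reply from legal, the summary memo, and the vendor quote must all come before the revised draft — 4 forced predecessors.
Nothing else is forced ahead of the revised draft, so its earliest slot is position 4 + 1 = 5.

5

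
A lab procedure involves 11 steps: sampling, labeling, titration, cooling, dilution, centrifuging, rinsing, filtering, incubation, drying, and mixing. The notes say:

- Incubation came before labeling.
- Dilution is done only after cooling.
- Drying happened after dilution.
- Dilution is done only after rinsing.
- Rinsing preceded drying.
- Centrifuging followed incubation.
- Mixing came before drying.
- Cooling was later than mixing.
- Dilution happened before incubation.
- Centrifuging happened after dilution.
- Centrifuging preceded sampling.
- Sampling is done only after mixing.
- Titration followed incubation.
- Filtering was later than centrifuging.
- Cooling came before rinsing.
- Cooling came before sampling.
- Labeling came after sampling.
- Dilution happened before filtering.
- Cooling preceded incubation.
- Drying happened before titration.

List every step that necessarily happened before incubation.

cooling, dilution, mixing, rinsing

Directly stated before incubation: cooling and dilution.
Mixing reaches incubation via mixing → cooling → incubation.
Rinsing reaches incubation via rinsing → dilution → incubation.
No chain forces labeling (or any of the others) ahead of incubation.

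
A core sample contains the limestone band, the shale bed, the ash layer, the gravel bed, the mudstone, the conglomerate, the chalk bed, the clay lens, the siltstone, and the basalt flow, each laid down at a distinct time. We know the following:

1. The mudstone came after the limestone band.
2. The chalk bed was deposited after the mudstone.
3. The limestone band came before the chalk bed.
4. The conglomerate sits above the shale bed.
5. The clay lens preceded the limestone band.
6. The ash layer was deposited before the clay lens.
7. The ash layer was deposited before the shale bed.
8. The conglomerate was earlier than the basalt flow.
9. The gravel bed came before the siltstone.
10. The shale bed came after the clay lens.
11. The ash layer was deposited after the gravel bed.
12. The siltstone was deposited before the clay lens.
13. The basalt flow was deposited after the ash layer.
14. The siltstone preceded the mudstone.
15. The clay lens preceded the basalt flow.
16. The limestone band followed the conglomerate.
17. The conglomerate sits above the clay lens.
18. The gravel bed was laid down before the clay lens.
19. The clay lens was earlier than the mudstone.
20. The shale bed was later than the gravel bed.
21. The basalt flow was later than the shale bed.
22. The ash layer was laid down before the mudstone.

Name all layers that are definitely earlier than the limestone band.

the ash layer, the clay lens, the conglomerate, the gravel bed, the shale bed, the siltstone

Directly stated before the limestone band: the clay lens and the conglomerate.
The ash layer reaches the limestone band via the ash layer → the clay lens → the limestone band.
The gravel bed reaches the limestone band via the gravel bed → the clay lens → the limestone band.
The shale bed reaches the limestone band via the shale bed → the conglomerate → the limestone band.
Likewise the siltstone reaches the limestone band by chaining the stated constraints.
No chain forces the basalt flow (or any of the others) ahead of the limestone band.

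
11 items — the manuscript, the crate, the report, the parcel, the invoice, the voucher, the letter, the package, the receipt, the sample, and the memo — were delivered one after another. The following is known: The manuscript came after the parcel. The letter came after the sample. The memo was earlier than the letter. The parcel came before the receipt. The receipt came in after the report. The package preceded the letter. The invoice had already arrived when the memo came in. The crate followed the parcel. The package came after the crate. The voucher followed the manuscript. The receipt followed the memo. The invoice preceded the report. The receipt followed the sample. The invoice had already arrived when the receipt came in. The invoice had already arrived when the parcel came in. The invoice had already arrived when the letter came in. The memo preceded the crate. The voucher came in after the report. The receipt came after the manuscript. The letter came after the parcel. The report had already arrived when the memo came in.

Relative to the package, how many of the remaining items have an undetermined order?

Forced before the package: the crate, the invoice, the memo, the parcel, and the report; forced after the package: the letter.
That leaves the manuscript, the receipt, the sample, and the voucher with no forced order relative to the package — 4.

4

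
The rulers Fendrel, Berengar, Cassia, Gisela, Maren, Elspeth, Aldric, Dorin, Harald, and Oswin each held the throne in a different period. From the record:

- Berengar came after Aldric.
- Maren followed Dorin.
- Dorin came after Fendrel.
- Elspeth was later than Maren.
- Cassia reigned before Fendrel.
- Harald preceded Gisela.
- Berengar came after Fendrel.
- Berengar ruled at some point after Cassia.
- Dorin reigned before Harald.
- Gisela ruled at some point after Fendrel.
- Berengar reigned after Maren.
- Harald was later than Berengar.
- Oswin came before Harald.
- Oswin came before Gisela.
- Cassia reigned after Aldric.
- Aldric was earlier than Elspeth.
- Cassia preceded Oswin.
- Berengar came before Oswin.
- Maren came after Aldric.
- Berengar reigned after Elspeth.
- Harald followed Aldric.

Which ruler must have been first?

Aldric

Aldric has a chain of constraints placing them before every other ruler, so Aldric must be first.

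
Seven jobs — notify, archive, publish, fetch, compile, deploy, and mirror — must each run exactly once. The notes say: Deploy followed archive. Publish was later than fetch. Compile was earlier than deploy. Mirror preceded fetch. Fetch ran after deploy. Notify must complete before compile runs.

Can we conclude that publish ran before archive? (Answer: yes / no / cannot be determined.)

no

Tracing the constraints gives archive → deploy → fetch → publish, so archive must come before publish.
That means publish cannot be before archive.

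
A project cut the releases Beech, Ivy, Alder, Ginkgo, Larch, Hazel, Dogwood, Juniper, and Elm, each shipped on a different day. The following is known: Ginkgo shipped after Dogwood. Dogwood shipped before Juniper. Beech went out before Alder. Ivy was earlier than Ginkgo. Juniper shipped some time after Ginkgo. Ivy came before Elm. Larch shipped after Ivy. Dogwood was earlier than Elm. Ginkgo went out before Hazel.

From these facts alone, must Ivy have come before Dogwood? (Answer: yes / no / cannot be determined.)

No chain of stated constraints runs from Ivy to Dogwood, and none runs from Dogwood to Ivy either.
So the relative order of Ivy and Dogwood is not fixed by the given facts.

cannot be determined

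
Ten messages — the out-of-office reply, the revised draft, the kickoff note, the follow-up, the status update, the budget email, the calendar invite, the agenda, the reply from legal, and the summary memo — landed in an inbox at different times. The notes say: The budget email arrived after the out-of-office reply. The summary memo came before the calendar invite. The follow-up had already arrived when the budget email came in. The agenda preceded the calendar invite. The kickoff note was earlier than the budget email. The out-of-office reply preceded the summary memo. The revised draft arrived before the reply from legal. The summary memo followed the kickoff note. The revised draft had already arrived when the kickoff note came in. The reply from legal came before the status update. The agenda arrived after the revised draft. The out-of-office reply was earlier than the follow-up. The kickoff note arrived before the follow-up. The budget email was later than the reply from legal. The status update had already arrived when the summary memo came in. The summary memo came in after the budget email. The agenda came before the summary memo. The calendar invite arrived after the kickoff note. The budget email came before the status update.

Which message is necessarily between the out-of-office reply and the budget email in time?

the follow-up

Tracing the constraints gives the out-of-office reply → the follow-up → the budget email, so the follow-up sits after the out-of-office reply and before the budget email.
No other message is forced both after the out-of-office reply and before the budget email.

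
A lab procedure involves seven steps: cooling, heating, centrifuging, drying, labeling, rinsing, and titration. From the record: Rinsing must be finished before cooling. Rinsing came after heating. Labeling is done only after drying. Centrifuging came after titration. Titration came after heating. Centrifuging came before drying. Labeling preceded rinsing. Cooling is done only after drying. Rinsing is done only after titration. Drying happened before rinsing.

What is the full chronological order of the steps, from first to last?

The constraints fix every adjacent pair, so only one ordering works:
heating → titration → centrifuging → drying → labeling → rinsing → cooling.

heating, titration, centrifuging, drying, labeling, rinsing, cooling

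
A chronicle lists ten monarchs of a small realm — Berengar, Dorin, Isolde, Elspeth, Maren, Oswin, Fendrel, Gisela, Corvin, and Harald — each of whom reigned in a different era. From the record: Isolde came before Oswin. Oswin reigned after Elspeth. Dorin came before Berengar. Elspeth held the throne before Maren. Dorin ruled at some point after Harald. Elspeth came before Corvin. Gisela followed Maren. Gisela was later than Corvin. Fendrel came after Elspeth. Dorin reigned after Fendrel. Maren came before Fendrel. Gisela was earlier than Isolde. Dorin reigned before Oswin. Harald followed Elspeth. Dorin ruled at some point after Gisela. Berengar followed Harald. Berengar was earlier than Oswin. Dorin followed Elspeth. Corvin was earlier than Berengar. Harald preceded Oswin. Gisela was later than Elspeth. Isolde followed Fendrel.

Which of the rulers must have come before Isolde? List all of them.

Corvin, Elspeth, Fendrel, Gisela, Maren

Directly stated before Isolde: Fendrel and Gisela.
Corvin reaches Isolde via Corvin → Gisela → Isolde.
Elspeth reaches Isolde via Elspeth → Fendrel → Isolde.
Maren reaches Isolde via Maren → Fendrel → Isolde.
No chain forces Dorin (or any of the others) ahead of Isolde.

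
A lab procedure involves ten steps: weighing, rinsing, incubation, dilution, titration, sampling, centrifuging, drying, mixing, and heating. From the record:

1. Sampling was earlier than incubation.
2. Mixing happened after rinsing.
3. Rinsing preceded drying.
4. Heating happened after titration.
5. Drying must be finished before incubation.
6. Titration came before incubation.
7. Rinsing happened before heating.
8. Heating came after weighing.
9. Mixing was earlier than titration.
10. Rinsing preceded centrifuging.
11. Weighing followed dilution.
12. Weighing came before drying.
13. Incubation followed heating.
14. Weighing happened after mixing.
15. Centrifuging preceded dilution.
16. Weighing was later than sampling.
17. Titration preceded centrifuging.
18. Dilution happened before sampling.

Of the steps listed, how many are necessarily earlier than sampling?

5

Directly stated before sampling: dilution.
Centrifuging reaches sampling via centrifuging → dilution → sampling.
Mixing reaches sampling via mixing → titration → centrifuging → dilution → sampling.
Rinsing reaches sampling via rinsing → centrifuging → dilution → sampling.
Likewise titration reaches sampling by chaining the stated constraints.
No chain forces weighing (or any of the others) ahead of sampling.
That's centrifuging, dilution, mixing, rinsing, and titration — 5 in all.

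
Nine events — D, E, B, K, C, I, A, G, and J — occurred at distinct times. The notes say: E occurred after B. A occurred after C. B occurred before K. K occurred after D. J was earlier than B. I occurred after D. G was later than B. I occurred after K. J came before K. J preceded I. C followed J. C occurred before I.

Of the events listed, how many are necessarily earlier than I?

5

Directly stated before I: C, D, J, and K.
B reaches I via B → K → I.
No chain forces A (or any of the others) ahead of I.
That's B, C, D, J, and K — 5 in all.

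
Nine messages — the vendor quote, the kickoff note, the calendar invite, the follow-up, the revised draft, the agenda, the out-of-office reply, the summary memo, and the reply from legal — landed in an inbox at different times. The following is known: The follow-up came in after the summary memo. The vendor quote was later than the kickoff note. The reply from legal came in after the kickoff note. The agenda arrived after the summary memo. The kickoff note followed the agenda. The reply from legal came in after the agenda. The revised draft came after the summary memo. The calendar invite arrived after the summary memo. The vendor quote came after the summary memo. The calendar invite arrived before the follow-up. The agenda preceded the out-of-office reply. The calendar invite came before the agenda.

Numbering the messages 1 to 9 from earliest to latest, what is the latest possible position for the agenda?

5

The agenda must come before the kickoff note, the out-of-office reply, the reply from legal, and the vendor quote — 4 messages forced after it.
Everything else can be placed before the agenda in some valid order, so the agenda can sit as late as position 9 − 4 = 5.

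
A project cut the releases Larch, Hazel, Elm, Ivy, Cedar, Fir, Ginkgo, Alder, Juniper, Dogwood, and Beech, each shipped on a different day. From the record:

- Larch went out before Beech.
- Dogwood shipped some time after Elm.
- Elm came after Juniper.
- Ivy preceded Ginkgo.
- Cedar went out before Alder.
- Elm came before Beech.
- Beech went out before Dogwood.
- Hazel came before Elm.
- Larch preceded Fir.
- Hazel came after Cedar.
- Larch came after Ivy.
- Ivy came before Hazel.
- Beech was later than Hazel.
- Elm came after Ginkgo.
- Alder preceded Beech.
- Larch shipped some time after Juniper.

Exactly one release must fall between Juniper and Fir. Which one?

Larch

Tracing the constraints gives Juniper → Larch → Fir, so Larch sits after Juniper and before Fir.
No other release is forced both after Juniper and before Fir.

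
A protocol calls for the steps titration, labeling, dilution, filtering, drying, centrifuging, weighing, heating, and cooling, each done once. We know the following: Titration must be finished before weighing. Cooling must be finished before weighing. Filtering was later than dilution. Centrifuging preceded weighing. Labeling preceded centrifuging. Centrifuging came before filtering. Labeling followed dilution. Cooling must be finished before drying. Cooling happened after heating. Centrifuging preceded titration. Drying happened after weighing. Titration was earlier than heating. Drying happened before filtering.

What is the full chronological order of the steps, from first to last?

The constraints fix every adjacent pair, so only one ordering works:
dilution → labeling → centrifuging → titration → heating → cooling → weighing → drying → filtering.

dilution, labeling, centrifuging, titration, heating, cooling, weighing, drying, filtering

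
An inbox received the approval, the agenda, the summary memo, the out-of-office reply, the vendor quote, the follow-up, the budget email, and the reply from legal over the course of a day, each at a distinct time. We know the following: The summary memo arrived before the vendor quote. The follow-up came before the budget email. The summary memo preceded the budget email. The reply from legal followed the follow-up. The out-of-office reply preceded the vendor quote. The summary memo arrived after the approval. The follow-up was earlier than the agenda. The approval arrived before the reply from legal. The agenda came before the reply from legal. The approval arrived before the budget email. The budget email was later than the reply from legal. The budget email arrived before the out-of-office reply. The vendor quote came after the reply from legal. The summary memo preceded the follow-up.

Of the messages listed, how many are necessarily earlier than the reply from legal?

Directly stated before the reply from legal: the agenda, the approval, and the follow-up.
The summary memo reaches the reply from legal via the summary memo → the follow-up → the reply from legal.
No chain forces the vendor quote (or any of the others) ahead of the reply from legal.
That's the agenda, the approval, the follow-up, and the summary memo — 4 in all.

4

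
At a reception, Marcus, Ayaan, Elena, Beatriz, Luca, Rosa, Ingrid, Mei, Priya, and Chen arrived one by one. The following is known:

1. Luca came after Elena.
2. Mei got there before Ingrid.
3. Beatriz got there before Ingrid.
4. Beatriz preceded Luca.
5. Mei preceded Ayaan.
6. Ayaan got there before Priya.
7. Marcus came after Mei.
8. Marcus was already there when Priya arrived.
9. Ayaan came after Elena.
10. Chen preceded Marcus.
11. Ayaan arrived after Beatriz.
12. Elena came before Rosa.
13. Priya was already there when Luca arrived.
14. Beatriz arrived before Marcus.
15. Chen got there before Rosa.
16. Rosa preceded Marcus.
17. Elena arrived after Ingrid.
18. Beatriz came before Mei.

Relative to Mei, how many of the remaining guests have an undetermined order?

1

Forced before Mei: Beatriz; forced after Mei: Ayaan, Elena, Ingrid, Luca, Marcus, Priya, and Rosa.
That leaves Chen with no forced order relative to Mei — 1.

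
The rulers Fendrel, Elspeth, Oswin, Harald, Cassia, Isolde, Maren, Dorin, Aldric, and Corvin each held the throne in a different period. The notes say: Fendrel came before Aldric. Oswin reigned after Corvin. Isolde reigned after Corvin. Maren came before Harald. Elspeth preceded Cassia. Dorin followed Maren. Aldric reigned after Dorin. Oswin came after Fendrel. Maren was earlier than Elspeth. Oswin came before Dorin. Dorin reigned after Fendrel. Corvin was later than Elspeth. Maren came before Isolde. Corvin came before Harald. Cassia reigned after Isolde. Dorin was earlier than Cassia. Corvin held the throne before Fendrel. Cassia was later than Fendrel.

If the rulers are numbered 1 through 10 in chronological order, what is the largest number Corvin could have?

3

Corvin must come before Aldric, Cassia, Dorin, Fendrel, Harald, Isolde, and Oswin — 7 rulers forced after them.
Everything else can be placed before Corvin in some valid order, so Corvin can sit as late as position 10 − 7 = 3.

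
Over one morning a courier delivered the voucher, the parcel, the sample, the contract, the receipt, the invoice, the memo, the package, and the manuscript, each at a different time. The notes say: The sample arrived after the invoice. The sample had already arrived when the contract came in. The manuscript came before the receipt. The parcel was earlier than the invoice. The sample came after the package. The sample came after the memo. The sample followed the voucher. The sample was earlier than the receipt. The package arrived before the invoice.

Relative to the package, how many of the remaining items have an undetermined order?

4

Forced after the package: the contract, the invoice, the receipt, and the sample.
That leaves the manuscript, the memo, the parcel, and the voucher with no forced order relative to the package — 4.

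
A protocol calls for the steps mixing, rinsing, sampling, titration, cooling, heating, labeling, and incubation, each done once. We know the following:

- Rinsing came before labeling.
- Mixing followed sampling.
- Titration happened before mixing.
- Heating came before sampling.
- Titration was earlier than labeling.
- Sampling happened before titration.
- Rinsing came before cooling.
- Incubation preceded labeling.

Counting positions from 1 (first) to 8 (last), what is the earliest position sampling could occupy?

2

Heating must come before sampling — 1 forced predecessor.
Nothing else is forced ahead of sampling, so its earliest slot is position 1 + 1 = 2.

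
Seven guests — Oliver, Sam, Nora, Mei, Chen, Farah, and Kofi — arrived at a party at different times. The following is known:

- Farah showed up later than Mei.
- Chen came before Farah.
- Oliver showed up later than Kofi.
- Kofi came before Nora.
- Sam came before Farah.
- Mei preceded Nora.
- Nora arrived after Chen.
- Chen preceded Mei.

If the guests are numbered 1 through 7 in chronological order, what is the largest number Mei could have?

5

Mei must come before Farah and Nora — 2 guests forced after them.
Everything else can be placed before Mei in some valid order, so Mei can sit as late as position 7 − 2 = 5.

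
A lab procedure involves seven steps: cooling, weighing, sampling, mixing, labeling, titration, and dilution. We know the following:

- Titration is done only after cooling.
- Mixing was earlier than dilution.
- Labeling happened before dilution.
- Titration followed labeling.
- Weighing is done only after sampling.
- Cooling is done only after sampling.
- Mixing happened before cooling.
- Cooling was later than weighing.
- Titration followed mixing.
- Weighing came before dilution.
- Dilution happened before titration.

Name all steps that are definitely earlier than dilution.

labeling, mixing, sampling, weighing

Directly stated before dilution: labeling, mixing, and weighing.
Sampling reaches dilution via sampling → weighing → dilution.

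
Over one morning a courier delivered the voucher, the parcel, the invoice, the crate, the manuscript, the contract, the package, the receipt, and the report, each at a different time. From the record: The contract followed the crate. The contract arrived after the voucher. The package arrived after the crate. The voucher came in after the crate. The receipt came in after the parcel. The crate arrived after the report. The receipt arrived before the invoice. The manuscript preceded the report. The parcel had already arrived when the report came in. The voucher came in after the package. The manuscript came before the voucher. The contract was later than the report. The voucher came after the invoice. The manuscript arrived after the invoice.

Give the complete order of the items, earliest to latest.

the parcel, the receipt, the invoice, the manuscript, the report, the crate, the package, the voucher, the contract

The constraints fix every adjacent pair, so only one ordering works:
the parcel → the receipt → the invoice → the manuscript → the report → the crate → the package → the voucher → the contract.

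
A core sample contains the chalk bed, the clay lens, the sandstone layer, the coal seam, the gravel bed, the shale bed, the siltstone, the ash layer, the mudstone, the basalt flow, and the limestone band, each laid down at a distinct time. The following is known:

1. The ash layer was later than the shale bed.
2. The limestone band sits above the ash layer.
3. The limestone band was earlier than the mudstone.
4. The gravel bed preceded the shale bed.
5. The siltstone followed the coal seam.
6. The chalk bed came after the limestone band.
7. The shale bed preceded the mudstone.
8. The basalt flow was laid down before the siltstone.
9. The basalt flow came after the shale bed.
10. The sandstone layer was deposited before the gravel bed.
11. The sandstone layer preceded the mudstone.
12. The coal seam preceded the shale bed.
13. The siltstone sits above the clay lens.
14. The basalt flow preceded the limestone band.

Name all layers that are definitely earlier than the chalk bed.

Directly stated before the chalk bed: the limestone band.
The ash layer reaches the chalk bed via the ash layer → the limestone band → the chalk bed.
The basalt flow reaches the chalk bed via the basalt flow → the limestone band → the chalk bed.
The coal seam reaches the chalk bed via the coal seam → the shale bed → the ash layer → the limestone band → the chalk bed.
Likewise the gravel bed, the sandstone layer, and the shale bed each reach the chalk bed by chaining the stated constraints.
No chain forces the mudstone (or any of the others) ahead of the chalk bed.

the ash layer, the basalt flow, the coal seam, the gravel bed, the limestone band, the sandstone layer, the shale bed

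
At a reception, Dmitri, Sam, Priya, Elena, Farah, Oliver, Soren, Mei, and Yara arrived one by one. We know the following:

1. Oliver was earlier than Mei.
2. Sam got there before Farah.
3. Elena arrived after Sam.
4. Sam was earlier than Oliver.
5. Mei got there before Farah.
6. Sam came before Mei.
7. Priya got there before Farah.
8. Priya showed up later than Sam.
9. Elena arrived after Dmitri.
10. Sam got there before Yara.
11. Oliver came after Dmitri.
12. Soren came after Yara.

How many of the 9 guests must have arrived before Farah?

Directly stated before Farah: Mei, Priya, and Sam.
Dmitri reaches Farah via Dmitri → Oliver → Mei → Farah.
Oliver reaches Farah via Oliver → Mei → Farah.
No chain forces Yara (or any of the others) ahead of Farah.
That's Dmitri, Mei, Oliver, Priya, and Sam — 5 in all.

5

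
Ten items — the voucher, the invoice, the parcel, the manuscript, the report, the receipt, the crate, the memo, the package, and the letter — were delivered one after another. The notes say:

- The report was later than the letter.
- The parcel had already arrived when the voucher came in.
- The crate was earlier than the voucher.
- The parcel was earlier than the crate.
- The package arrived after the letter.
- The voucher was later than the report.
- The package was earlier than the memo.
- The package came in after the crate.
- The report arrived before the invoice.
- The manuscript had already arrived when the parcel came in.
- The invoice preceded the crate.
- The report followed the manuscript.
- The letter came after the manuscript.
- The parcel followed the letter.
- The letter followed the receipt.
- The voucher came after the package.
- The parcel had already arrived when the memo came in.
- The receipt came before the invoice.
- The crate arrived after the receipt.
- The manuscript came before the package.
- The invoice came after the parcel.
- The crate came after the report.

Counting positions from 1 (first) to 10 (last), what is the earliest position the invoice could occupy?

The letter, the manuscript, the parcel, the receipt, and the report must all come before the invoice — 5 forced predecessors.
Nothing else is forced ahead of the invoice, so its earliest slot is position 5 + 1 = 6.

6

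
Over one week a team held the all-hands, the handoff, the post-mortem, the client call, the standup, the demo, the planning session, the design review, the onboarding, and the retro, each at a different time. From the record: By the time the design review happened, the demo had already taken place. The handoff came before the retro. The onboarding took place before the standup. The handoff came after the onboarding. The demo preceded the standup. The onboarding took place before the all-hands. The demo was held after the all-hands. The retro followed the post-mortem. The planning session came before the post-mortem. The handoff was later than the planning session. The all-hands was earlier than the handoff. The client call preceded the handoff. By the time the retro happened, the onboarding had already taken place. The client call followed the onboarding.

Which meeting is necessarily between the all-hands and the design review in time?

Tracing the constraints gives the all-hands → the demo → the design review, so the demo sits after the all-hands and before the design review.
No other meeting is forced both after the all-hands and before the design review.

the demo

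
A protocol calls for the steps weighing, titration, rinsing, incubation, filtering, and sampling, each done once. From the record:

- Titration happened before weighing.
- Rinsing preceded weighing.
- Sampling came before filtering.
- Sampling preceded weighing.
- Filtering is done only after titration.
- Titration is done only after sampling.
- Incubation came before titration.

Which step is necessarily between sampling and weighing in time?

Tracing the constraints gives sampling → titration → weighing, so titration sits after sampling and before weighing.
No other step is forced both after sampling and before weighing.

titration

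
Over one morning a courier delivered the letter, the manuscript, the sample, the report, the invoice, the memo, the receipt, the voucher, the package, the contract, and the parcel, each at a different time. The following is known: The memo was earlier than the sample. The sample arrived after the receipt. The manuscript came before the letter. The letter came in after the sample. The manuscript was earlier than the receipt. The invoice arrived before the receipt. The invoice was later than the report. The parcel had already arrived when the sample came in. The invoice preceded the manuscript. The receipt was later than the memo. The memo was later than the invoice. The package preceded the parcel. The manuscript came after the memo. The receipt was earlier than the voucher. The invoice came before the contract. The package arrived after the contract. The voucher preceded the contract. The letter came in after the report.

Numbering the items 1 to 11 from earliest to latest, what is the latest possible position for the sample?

10

The sample must come before the letter — 1 item forced after it.
Everything else can be placed before the sample in some valid order, so the sample can sit as late as position 11 − 1 = 10.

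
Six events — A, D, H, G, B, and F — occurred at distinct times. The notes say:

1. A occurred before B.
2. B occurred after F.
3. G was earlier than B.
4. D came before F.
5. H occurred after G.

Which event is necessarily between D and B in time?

Tracing the constraints gives D → F → B, so F sits after D and before B.
No other event is forced both after D and before B.

F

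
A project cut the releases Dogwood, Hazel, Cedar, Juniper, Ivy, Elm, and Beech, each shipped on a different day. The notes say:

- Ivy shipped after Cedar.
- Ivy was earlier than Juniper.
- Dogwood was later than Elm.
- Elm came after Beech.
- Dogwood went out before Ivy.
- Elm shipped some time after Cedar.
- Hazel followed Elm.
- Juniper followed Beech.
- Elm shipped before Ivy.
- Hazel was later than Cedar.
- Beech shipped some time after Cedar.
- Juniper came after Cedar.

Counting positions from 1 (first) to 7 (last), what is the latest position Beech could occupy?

Beech must come before Dogwood, Elm, Hazel, Ivy, and Juniper — 5 releases forced after it.
Everything else can be placed before Beech in some valid order, so Beech can sit as late as position 7 − 5 = 2.

2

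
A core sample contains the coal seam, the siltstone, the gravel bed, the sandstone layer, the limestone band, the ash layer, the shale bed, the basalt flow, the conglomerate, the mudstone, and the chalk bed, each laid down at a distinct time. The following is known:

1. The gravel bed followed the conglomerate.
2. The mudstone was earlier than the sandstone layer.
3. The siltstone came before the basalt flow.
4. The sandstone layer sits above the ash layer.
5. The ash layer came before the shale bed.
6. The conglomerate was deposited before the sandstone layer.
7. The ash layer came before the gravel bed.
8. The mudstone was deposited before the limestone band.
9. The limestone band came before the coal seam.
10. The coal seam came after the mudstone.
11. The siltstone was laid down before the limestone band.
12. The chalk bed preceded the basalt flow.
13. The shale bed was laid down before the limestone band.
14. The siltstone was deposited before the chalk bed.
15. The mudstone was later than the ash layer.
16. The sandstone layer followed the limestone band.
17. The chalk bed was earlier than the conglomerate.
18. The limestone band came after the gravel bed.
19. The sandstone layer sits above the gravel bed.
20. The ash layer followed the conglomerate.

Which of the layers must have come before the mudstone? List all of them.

Directly stated before the mudstone: the ash layer.
The chalk bed reaches the mudstone via the chalk bed → the conglomerate → the ash layer → the mudstone.
The conglomerate reaches the mudstone via the conglomerate → the ash layer → the mudstone.
The siltstone reaches the mudstone via the siltstone → the chalk bed → the conglomerate → the ash layer → the mudstone.

the ash layer, the chalk bed, the conglomerate, the siltstone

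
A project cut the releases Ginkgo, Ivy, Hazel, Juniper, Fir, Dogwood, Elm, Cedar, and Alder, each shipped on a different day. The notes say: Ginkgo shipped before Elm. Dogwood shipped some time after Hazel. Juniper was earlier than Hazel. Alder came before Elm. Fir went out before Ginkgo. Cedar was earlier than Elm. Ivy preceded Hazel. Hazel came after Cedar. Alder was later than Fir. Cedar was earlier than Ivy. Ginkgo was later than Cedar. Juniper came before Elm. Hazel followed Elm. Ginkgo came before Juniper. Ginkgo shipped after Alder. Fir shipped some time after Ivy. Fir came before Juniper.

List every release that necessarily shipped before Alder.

Cedar, Fir, Ivy

Directly stated before Alder: Fir.
Cedar reaches Alder via Cedar → Ivy → Fir → Alder.
Ivy reaches Alder via Ivy → Fir → Alder.
No chain forces Juniper (or any of the others) ahead of Alder.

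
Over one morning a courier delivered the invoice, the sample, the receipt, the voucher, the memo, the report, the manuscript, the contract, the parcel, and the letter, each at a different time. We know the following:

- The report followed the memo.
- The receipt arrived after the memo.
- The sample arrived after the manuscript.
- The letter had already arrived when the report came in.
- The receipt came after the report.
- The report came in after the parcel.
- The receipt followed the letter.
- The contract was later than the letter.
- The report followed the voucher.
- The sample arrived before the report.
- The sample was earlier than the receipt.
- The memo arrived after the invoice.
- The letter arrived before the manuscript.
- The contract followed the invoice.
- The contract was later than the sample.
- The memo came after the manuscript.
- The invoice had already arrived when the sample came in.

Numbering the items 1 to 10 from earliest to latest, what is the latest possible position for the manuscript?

The manuscript must come before the contract, the memo, the receipt, the report, and the sample — 5 items forced after it.
Everything else can be placed before the manuscript in some valid order, so the manuscript can sit as late as position 10 − 5 = 5.

5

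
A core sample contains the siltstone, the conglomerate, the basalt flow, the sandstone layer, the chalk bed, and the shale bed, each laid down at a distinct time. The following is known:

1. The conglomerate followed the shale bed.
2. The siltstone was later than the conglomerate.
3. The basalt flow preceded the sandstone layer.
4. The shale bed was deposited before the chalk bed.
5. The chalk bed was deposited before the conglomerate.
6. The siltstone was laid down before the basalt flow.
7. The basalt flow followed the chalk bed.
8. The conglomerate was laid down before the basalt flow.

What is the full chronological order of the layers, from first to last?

the shale bed, the chalk bed, the conglomerate, the siltstone, the basalt flow, the sandstone layer

The constraints fix every adjacent pair, so only one ordering works:
the shale bed → the chalk bed → the conglomerate → the siltstone → the basalt flow → the sandstone layer.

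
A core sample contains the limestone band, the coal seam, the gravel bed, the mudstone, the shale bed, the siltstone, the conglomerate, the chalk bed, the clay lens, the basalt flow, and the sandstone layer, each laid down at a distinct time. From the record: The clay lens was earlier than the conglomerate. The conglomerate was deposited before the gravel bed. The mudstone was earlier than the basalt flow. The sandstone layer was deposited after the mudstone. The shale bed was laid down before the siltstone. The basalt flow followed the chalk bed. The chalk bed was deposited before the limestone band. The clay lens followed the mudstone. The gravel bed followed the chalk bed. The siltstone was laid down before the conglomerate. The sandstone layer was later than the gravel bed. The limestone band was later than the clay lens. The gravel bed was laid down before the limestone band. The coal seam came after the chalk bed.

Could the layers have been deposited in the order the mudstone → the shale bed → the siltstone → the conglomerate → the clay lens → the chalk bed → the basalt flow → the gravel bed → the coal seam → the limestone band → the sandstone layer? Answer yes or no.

The constraints require the clay lens before the conglomerate, but in the proposed sequence the conglomerate appears ahead of the clay lens. That one violation is enough.

no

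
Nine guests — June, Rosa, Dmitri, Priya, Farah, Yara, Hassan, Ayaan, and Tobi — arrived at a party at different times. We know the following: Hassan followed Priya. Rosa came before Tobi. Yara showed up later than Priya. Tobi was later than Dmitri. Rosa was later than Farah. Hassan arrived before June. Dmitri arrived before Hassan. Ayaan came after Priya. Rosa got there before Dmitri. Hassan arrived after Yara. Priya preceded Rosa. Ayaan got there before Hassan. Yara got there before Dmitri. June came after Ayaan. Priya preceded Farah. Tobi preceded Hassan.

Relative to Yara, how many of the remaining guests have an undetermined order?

Forced before Yara: Priya; forced after Yara: Dmitri, Hassan, June, and Tobi.
That leaves Ayaan, Farah, and Rosa with no forced order relative to Yara — 3.

3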